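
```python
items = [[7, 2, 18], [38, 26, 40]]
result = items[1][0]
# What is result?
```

Trace:
`items = [[7, 2, 18], [38, 26, 40]]` → items = [[7, 2, 18], [38, 26, 40]]
`result = items[1][0]` → result = 38
So result = 38

Answer: 38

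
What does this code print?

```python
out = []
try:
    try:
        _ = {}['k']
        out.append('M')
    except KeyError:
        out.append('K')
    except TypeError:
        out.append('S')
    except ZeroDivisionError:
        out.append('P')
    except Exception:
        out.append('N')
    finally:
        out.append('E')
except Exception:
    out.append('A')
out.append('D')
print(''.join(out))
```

Execution trace: 'K' (inner except KeyError) → 'E' (inner finally) → 'D' (after the try/except). Output: KED

Answer: KED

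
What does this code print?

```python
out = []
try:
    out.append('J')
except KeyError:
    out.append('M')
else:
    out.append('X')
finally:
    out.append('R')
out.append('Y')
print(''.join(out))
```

Execution trace: 'J' (try body, no exception) → 'X' (else) → 'R' (finally) → 'Y' (after the try/except). Output: JXRY

Answer: JXRY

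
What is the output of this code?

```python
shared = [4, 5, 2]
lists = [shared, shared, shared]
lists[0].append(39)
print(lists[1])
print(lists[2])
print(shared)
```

Key concept: list of same reference.
Step by step:
`shared = [4, 5, 2]` → shared = [4, 5, 2]
`lists = [shared, shared, shared]` → lists = [[4, 5, 2], [4, 5, 2], [4, 5, 2]]
`lists[0].append(39)` → shared = [4, 5, 2, 39]; lists = [[4, 5, 2, 39], [4, 5, 2, 39], [4, 5, 2, 39]]
`print(lists[1])` → prints [4, 5, 2, 39]
`print(lists[2])` → prints [4, 5, 2, 39]
`print(shared)` → prints [4, 5, 2, 39]

Answer:
[4, 5, 2, 39]
[4, 5, 2, 39]
[4, 5, 2, 39]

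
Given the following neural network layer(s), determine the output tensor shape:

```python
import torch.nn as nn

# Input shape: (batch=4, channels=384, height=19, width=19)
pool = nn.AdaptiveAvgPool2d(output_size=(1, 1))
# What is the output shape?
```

Input: (4, 384, 19, 19) -> Output: (4, 384, 1, 1)

Answer: (4, 384, 1, 1)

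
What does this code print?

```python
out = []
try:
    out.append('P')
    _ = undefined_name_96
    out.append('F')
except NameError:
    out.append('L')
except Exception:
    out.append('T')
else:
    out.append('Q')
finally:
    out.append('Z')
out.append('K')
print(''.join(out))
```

Execution trace: 'P' (try body) → 'L' (except NameError) → 'Z' (finally) → 'K' (after the try/except). Output: PLZK

Answer: PLZK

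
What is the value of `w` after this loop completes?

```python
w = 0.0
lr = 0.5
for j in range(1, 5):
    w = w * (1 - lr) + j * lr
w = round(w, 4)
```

Moving average with lr=0.5
`w` takes the values: 0.0 → 0.5 → 1.25 → 2.125 → 3.0625

Answer: 3.0625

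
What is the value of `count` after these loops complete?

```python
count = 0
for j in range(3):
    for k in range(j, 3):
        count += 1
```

Upper triangle: 3 + 2 + ... + 1
`count` takes the values: 0 → 1 → 2 → 3 → 4 → 5 → 6

Answer: 6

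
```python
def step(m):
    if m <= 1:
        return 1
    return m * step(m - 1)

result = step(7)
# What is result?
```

step(7) = 7 * 6 * 5 * 4 * 3 * 2 * 1 = 5040

Answer: 5040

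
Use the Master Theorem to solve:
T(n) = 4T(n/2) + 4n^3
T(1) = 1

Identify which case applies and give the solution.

a=4, b=2, f(n)=4n^3. log_2(4) = 2. Since c=3 > 2 and the regularity condition holds (4(n/2)^3 = (4/2^3)n^3 with 4/2^3 < 1), Case 3 applies: T(n) = Θ(f(n)) = O(n^3).

Answer: O(n^3) - Case 3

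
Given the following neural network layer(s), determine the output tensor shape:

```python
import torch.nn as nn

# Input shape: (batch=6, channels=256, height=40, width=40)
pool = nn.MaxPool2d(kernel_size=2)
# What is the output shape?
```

Input: (6, 256, 40, 40) -> Output: (6, 256, 20, 20)

Answer: (6, 256, 20, 20)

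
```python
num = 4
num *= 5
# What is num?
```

Trace:
`num = 4` → num = 4
`num *= 5` → num = 20
So num = 20

Answer: 20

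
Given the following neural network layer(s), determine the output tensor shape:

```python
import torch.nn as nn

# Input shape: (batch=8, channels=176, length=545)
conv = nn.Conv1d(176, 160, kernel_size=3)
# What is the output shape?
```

Input: (8, 176, 545) -> Output: (8, 160, 543)

Answer: (8, 160, 543)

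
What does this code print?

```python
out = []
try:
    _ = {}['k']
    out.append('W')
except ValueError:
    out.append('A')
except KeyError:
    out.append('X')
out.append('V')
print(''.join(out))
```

Execution trace: 'X' (except KeyError) → 'V' (after the try/except). Output: XV

Answer: XV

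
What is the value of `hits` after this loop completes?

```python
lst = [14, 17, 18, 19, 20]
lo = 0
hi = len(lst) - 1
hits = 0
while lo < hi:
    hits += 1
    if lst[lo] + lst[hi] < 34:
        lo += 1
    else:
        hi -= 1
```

Steps to find pair summing to 34
`hits` takes the values: 0 → 1 → 2 → 3 → 4

Answer: 4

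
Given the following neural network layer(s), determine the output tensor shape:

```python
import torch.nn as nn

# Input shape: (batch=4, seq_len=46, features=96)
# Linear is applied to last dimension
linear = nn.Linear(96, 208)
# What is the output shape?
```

Input: (4, 46, 96) -> Output: (4, 46, 208)

Answer: (4, 46, 208)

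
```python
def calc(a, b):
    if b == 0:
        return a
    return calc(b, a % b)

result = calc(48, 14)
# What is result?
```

calc(48, 14) -> calc(14, 6) -> calc(6, 2) -> calc(2, 0) -> 2

Answer: 2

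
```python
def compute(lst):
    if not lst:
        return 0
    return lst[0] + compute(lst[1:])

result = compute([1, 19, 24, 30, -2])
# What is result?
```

1 + 19 + 24 + 30 + (-2) + 0 = 72

Answer: 72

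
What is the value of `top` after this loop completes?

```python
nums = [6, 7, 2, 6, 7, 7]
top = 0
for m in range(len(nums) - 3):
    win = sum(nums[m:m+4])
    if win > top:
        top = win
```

Max sum of 4-element window in [6, 7, 2, 6, 7, 7]
`top` takes the values: 0 → 21 → 22

Answer: 22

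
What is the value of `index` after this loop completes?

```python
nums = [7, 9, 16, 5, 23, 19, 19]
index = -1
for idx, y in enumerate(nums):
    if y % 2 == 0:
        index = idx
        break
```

First even number index in [7, 9, 16, 5, 23, 19, 19]
`index` takes the values: -1 → 2

Answer: 2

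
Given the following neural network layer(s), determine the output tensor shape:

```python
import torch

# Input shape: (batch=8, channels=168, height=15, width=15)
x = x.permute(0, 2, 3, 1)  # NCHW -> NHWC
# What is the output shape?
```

Input: (8, 168, 15, 15) -> Output: (8, 15, 15, 168)

Answer: (8, 15, 15, 168)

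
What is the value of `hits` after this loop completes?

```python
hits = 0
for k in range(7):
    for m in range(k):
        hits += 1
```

Triangle number: 0+1+2+...+6
`hits` takes the values: 0 → 1 → 2 → 3 → 4 → 5 → 6 → 7 → 8 → 9 → 10 → 11 → 12 → 13 → 14 → 15 → 16 → 17 → 18 → 19 → 20 → 21

Answer: 21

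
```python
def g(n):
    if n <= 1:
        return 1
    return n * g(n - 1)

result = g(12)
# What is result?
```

g(12) = 12 * 11 * 10 * 9 * 8 * 7 * 6 * 5 * 4 * 3 * 2 * 1 = 479001600

Answer: 479001600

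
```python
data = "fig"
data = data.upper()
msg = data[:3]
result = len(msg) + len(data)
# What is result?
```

Trace:
`data = "fig"` → data = 'fig'
`data = data.upper()` → data = 'FIG'
`msg = data[:3]` → msg = 'FIG'
`result = len(msg) + len(data)` → result = 6
So result = 6

Answer: 6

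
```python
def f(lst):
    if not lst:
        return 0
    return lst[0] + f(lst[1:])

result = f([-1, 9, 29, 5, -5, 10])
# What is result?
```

(-1) + 9 + 29 + 5 + (-5) + 10 + 0 = 47

Answer: 47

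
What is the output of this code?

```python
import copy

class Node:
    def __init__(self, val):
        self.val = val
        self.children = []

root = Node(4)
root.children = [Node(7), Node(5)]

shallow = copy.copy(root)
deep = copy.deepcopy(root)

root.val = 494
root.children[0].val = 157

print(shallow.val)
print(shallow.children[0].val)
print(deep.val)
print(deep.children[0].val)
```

Key concept: deep copy with custom objects.
Step by step:
`root = Node(4)` → root = Node(val=4, children=[])
`root.children = [Node(7), Node(5)]` → root = Node(val=4, children=[Node(val=7, children=[]), Node(val=5, children=[])])
`shallow = copy.copy(root)` → shallow = Node(val=4, children=[Node(val=7, children=[]), Node(val=5, children=[])])
`deep = copy.deepcopy(root)` → deep = Node(val=4, children=[Node(val=7, children=[]), Node(val=5, children=[])])
`root.val = 494` → root = Node(val=494, children=[Node(val=7, children=[]), Node(val=5, children=[])])
`root.children[0].val = 157` → root = Node(val=494, children=[Node(val=157, children=[]), Node(val=5, children=[])]); shallow = Node(val=4, children=[Node(val=157, children=[]), Node(val=5, children=[])])
`print(shallow.val)` → prints 4
`print(shallow.children[0].val)` → prints 157
`print(deep.val)` → prints 4
`print(deep.children[0].val)` → prints 7

Answer:
4
157
4
7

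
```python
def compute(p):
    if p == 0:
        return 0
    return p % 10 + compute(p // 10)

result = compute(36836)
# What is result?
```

Sum of digits of 36836: 6 + 3 + 8 + 6 + 3 = 26

Answer: 26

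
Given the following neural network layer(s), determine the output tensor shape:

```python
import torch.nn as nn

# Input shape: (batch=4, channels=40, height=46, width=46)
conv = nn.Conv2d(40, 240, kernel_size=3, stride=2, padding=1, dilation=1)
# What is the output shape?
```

Input: (4, 40, 46, 46) -> Output: (4, 240, 23, 23)

Answer: (4, 240, 23, 23)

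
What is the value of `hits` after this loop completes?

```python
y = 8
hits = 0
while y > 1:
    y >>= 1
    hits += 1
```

Count right shifts until 1
`hits` takes the values: 0 → 1 → 2 → 3

Answer: 3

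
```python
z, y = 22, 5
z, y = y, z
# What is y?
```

Trace:
`z, y = 22, 5` → z = 22; y = 5
`z, y = y, z` → z = 5; y = 22
So y = 22

Answer: 22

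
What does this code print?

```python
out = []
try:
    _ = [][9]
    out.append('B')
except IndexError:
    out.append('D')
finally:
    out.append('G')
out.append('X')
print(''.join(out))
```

Execution trace: 'D' (except IndexError) → 'G' (finally) → 'X' (after the try/except). Output: DGX

Answer: DGX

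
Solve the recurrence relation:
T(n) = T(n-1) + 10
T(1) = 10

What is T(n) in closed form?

Unrolling: T(n) = T(1) + 10·(n-1) = 10 + 10(n-1) = 10n.

Answer: T(n) = 10n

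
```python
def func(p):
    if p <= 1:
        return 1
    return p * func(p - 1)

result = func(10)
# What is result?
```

func(10) = 10 * 9 * 8 * 7 * 6 * 5 * 4 * 3 * 2 * 1 = 3628800

Answer: 3628800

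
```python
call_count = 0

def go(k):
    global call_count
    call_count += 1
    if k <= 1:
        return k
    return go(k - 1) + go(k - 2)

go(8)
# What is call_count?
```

Calls(k) = 1 + Calls(k-1) + Calls(k-2); Calls(0)=Calls(1)=1. For k=8 this gives 67.

Answer: 67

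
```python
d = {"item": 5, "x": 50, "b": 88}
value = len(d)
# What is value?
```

Trace:
`d = {"item": 5, "x": 50, "b": 88}` → d = {'item': 5, 'x': 50, 'b': 88}
`value = len(d)` → value = 3
So value = 3

Answer: 3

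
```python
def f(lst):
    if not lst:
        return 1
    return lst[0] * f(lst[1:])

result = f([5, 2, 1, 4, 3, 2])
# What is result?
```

Product over [5, 2, 1, 4, 3, 2] = 5 * 2 * 1 * 4 * 3 * 2 = 240

Answer: 240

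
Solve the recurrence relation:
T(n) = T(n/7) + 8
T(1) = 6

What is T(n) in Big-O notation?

Each step divides n by 7 and adds 8. After log_7(n) steps we reach T(1)=6. So T(n) = 8·log_7(n) + 6 = O(log n).

Answer: O(log n)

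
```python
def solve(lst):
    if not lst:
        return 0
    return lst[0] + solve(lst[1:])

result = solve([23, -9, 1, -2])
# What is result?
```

23 + (-9) + 1 + (-2) + 0 = 13

Answer: 13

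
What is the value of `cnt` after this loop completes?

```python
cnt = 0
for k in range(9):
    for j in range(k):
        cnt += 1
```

Triangle number: 0+1+2+...+8
`cnt` takes the values: 0 → 1 → 2 → 3 → 4 → 5 → 6 → 7 → 8 → 9 → 10 → 11 → 12 → 13 → 14 → 15 → 16 → 17 → 18 → 19 → 20 → 21 → 22 → 23 → 24 → 25 → 26 → 27 → 28 → 29 → 30 → 31 → 32 → 33 → 34 → 35 → 36

Answer: 36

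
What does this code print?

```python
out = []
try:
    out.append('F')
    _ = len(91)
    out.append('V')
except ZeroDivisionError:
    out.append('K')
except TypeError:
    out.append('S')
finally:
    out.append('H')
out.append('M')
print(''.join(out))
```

Execution trace: 'F' (try body) → 'S' (except TypeError) → 'H' (finally) → 'M' (after the try/except). Output: FSHM

Answer: FSHM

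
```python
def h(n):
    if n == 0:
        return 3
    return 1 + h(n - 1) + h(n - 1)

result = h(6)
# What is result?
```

h(n) = 1 + 2·h(n-1), h(0)=3. Closed form: (3+1)·2^6 - 1 = 255.

Answer: 255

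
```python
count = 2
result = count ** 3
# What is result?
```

Trace:
`count = 2` → count = 2
`result = count ** 3` → result = 8
So result = 8

Answer: 8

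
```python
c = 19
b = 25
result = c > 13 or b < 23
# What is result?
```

Trace:
`c = 19` → c = 19
`b = 25` → b = 25
`result = c > 13 or b < 23` → result = True
So result = True

Answer: True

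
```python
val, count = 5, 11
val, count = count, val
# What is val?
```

Trace:
`val, count = 5, 11` → val = 5; count = 11
`val, count = count, val` → val = 11; count = 5
So val = 11

Answer: 11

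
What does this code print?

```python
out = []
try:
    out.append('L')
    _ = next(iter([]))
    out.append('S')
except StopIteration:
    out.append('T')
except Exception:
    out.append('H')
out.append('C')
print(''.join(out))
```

Execution trace: 'L' (try body) → 'T' (except StopIteration) → 'C' (after the try/except). Output: LTC

Answer: LTC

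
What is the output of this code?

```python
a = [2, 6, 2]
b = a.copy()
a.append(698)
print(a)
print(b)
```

Key concept: list.copy() creates independent copy.
Step by step:
`a = [2, 6, 2]` → a = [2, 6, 2]
`b = a.copy()` → b = [2, 6, 2]
`a.append(698)` → a = [2, 6, 2, 698]
`print(a)` → prints [2, 6, 2, 698]
`print(b)` → prints [2, 6, 2]

Answer:
[2, 6, 2, 698]
[2, 6, 2]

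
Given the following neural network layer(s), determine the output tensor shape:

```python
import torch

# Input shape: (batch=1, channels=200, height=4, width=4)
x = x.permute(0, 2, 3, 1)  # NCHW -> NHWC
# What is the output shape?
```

Input: (1, 200, 4, 4) -> Output: (1, 4, 4, 200)

Answer: (1, 4, 4, 200)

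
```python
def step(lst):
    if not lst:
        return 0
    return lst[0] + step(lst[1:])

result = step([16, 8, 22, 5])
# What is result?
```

16 + 8 + 22 + 5 + 0 = 51

Answer: 51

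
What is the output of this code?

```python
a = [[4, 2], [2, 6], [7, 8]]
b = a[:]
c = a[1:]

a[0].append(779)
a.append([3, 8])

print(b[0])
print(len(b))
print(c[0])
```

Key concept: slice with nested mutation.
Step by step:
`a = [[4, 2], [2, 6], [7, 8]]` → a = [[4, 2], [2, 6], [7, 8]]
`b = a[:]` → b = [[4, 2], [2, 6], [7, 8]]
`c = a[1:]` → c = [[2, 6], [7, 8]]
`a[0].append(779)` → a = [[4, 2, 779], [2, 6], [7, 8]]; b = [[4, 2, 779], [2, 6], [7, 8]]
`a.append([3, 8])` → a = [[4, 2, 779], [2, 6], [7, 8], [3, 8]]
`print(b[0])` → prints [4, 2, 779]
`print(len(b))` → prints 3
`print(c[0])` → prints [2, 6]

Answer:
[4, 2, 779]
3
[2, 6]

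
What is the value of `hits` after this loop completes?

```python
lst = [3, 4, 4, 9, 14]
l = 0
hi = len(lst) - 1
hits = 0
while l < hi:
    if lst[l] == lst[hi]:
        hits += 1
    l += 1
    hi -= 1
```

Count matching pairs from ends
`hits` takes the values: 0

Answer: 0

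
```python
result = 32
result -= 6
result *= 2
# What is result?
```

Trace:
`result = 32` → result = 32
`result -= 6` → result = 26
`result *= 2` → result = 52
So result = 52

Answer: 52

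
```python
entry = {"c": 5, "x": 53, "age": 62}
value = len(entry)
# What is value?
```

Trace:
`entry = {"c": 5, "x": 53, "age": 62}` → entry = {'c': 5, 'x': 53, 'age': 62}
`value = len(entry)` → value = 3
So value = 3

Answer: 3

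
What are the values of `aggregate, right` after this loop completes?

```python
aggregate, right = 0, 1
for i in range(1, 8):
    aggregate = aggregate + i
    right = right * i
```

Sum and factorial of 1 to 7
`aggregate, right` takes the values: (0, 1) → (1, 1) → (3, 1) → (3, 2) → (6, 2) → (6, 6) → (10, 6) → (10, 24) → (15, 24) → (15, 120) → (21, 120) → (21, 720) → (28, 720) → (28, 5040)

Answer: 28, 5040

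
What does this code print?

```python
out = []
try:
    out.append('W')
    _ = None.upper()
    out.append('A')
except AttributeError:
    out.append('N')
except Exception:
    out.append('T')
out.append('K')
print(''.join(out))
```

Execution trace: 'W' (try body) → 'N' (except AttributeError) → 'K' (after the try/except). Output: WNK

Answer: WNK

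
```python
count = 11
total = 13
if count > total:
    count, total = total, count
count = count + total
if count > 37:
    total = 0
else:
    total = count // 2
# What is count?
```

Trace:
`count = 11` → count = 11
`total = 13` → total = 13
`if count > total: ...` → count > total is False → no variable changes
`count = count + total` → count = 24
`if count > 37: ...` → count > 37 is False, take else branch → total = 12
So count = 24

Answer: 24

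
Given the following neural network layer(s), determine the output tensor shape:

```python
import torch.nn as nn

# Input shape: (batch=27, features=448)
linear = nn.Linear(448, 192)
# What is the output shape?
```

Input: (27, 448) -> Output: (27, 192)

Answer: (27, 192)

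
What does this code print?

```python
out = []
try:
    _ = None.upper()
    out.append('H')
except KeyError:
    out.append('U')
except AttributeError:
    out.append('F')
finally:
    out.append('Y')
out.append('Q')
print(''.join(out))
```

Execution trace: 'F' (except AttributeError) → 'Y' (finally) → 'Q' (after the try/except). Output: FYQ

Answer: FYQ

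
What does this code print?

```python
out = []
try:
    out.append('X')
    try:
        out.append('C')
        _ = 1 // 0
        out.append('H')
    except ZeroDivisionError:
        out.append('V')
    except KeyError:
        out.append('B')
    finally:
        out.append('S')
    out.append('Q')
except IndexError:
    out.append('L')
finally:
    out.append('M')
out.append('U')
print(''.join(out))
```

Execution trace: 'X' (try body) → 'C' (inner try body) → 'V' (inner except ZeroDivisionError) → 'S' (inner finally) → 'Q' (try body, no exception) → 'M' (finally) → 'U' (after the try/except). Output: XCVSQMU

Answer: XCVSQMU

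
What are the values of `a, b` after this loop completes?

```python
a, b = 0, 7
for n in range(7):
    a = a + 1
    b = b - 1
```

a goes 0→7, b goes 7→0
`a, b` takes the values: (0, 7) → (1, 7) → (1, 6) → (2, 6) → (2, 5) → (3, 5) → (3, 4) → (4, 4) → (4, 3) → (5, 3) → (5, 2) → (6, 2) → (6, 1) → (7, 1) → (7, 0)

Answer: 7, 0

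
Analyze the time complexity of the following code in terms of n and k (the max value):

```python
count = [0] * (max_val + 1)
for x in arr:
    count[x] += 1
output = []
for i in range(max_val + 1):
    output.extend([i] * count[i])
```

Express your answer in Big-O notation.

This is Counting sort (k = max value). Time complexity: O(n + k).

Answer: O(n + k)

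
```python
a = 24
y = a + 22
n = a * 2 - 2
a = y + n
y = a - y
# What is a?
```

Trace:
`a = 24` → a = 24
`y = a + 22` → y = 46
`n = a * 2 - 2` → n = 46
`a = y + n` → a = 92
`y = a - y` → y = 46
So a = 92

Answer: 92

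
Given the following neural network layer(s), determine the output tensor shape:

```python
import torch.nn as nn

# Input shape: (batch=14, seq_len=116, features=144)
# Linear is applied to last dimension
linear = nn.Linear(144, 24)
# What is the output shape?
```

Input: (14, 116, 144) -> Output: (14, 116, 24)

Answer: (14, 116, 24)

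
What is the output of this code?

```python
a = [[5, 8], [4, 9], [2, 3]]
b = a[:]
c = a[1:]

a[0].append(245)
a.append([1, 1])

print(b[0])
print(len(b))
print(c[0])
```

Key concept: slice with nested mutation.
Step by step:
`a = [[5, 8], [4, 9], [2, 3]]` → a = [[5, 8], [4, 9], [2, 3]]
`b = a[:]` → b = [[5, 8], [4, 9], [2, 3]]
`c = a[1:]` → c = [[4, 9], [2, 3]]
`a[0].append(245)` → a = [[5, 8, 245], [4, 9], [2, 3]]; b = [[5, 8, 245], [4, 9], [2, 3]]
`a.append([1, 1])` → a = [[5, 8, 245], [4, 9], [2, 3], [1, 1]]
`print(b[0])` → prints [5, 8, 245]
`print(len(b))` → prints 3
`print(c[0])` → prints [4, 9]

Answer:
[5, 8, 245]
3
[4, 9]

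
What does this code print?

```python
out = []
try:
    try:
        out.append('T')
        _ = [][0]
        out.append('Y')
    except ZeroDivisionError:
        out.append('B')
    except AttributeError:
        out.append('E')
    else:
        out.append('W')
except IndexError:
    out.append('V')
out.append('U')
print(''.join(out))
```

Execution trace: 'T' (try body) → 'V' (outer except IndexError) → 'U' (after the try/except). Output: TVU

Answer: TVU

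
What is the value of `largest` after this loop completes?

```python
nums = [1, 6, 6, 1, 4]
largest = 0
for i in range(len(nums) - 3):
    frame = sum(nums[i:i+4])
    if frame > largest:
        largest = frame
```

Max sum of 4-element window in [1, 6, 6, 1, 4]
`largest` takes the values: 0 → 14 → 17

Answer: 17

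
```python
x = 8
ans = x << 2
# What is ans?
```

Trace:
`x = 8` → x = 8
`ans = x << 2` → ans = 32
So ans = 32

Answer: 32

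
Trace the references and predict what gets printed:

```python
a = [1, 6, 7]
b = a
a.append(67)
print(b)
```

Key concept: basic list aliasing.
Step by step:
`a = [1, 6, 7]` → a = [1, 6, 7]
`b = a` → b = [1, 6, 7] (same object as a)
`a.append(67)` → a = [1, 6, 7, 67] (same object as b); b = [1, 6, 7, 67] (same object as a)
`print(b)` → prints [1, 6, 7, 67]

Answer: [1, 6, 7, 67]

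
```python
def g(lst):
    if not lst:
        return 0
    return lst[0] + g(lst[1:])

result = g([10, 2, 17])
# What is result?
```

10 + 2 + 17 + 0 = 29

Answer: 29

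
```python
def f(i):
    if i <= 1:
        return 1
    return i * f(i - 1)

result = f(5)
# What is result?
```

f(5) = 5 * 4 * 3 * 2 * 1 = 120

Answer: 120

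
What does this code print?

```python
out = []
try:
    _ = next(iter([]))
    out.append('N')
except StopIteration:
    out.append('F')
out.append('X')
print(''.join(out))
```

Execution trace: 'F' (except StopIteration) → 'X' (after the try/except). Output: FX

Answer: FX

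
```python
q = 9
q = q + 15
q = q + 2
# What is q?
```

Trace:
`q = 9` → q = 9
`q = q + 15` → q = 24
`q = q + 2` → q = 26
So q = 26

Answer: 26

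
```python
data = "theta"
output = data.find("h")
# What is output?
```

Trace:
`data = "theta"` → data = 'theta'
`output = data.find("h")` → output = 1
So output = 1

Answer: 1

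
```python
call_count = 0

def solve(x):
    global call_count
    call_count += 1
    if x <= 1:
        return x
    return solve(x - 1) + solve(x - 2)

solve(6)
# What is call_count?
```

Calls(x) = 1 + Calls(x-1) + Calls(x-2); Calls(0)=Calls(1)=1. For x=6 this gives 25.

Answer: 25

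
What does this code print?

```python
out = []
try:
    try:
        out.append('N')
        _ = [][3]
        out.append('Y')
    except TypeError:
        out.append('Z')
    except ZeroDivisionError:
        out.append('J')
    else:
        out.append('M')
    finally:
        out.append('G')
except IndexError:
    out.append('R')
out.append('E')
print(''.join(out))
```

Execution trace: 'N' (inner try body) → 'G' (inner finally) → 'R' (outer except IndexError) → 'E' (after the try/except). Output: NGRE

Answer: NGRE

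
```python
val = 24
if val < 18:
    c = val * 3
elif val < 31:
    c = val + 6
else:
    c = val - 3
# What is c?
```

Trace:
`val = 24` → val = 24
`if val < 18: ...` → val < 18 is False, val < 31 is True → c = 30
So c = 30

Answer: 30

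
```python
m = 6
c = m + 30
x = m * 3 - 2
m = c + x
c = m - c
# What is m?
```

Trace:
`m = 6` → m = 6
`c = m + 30` → c = 36
`x = m * 3 - 2` → x = 16
`m = c + x` → m = 52
`c = m - c` → c = 16
So m = 52

Answer: 52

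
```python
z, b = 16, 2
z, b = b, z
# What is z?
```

Trace:
`z, b = 16, 2` → z = 16; b = 2
`z, b = b, z` → z = 2; b = 16
So z = 2

Answer: 2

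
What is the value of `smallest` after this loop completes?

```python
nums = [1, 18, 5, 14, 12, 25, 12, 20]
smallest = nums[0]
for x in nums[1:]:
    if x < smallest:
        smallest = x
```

Minimum of [1, 18, 5, 14, 12, 25, 12, 20]
`smallest` takes the values: 1

Answer: 1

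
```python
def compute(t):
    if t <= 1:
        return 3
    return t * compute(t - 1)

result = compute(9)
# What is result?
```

compute(9) = 9 * 8 * 7 * 6 * 5 * 4 * 3 * 2 * 3 = 1088640

Answer: 1088640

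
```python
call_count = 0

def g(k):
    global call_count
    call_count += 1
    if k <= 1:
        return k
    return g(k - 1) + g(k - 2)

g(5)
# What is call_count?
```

Calls(k) = 1 + Calls(k-1) + Calls(k-2); Calls(0)=Calls(1)=1. For k=5 this gives 15.

Answer: 15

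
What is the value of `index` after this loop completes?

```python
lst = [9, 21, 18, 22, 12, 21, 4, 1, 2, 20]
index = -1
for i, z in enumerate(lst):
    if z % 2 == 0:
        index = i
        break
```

First even number index in [9, 21, 18, 22, 12, 21, 4, 1, 2, 20]
`index` takes the values: -1 → 2

Answer: 2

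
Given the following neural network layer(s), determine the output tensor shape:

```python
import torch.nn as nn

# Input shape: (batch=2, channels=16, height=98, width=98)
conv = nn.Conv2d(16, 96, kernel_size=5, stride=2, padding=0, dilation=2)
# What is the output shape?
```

Input: (2, 16, 98, 98) -> Output: (2, 96, 45, 45)

Answer: (2, 96, 45, 45)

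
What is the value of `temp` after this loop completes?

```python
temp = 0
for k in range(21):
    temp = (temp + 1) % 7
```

Increment mod 7, 21 times = 0
`temp` takes the values: 0 → 1 → 2 → 3 → 4 → 5 → 6 → 0 → 1 → 2 → 3 → 4 → 5 → 6 → 0 → 1 → 2 → 3 → 4 → 5 → 6 → 0

Answer: 0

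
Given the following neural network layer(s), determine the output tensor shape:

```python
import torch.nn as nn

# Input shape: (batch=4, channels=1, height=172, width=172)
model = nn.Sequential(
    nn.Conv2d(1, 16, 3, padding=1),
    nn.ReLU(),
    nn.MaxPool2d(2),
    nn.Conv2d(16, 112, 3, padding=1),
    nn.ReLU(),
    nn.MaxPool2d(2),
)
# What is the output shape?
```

Input: (4, 1, 172, 172) -> after first Conv2d: (4, 16, 172, 172) -> after first MaxPool2d: (4, 16, 86, 86) -> after second Conv2d: (4, 112, 86, 86) -> Output: (4, 112, 43, 43)

Answer: (4, 112, 43, 43)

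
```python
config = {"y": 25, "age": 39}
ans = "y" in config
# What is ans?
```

Trace:
`config = {"y": 25, "age": 39}` → config = {'y': 25, 'age': 39}
`ans = "y" in config` → ans = True
So ans = True

Answer: True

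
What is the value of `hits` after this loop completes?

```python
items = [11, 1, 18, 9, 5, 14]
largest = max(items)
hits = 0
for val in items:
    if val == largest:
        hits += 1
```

Count of max value 18 in [11, 1, 18, 9, 5, 14]
`hits` takes the values: 0 → 1

Answer: 1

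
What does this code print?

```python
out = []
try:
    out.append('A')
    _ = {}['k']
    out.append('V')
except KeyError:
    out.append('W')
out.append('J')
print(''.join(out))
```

Execution trace: 'A' (try body) → 'W' (except KeyError) → 'J' (after the try/except). Output: AWJ

Answer: AWJ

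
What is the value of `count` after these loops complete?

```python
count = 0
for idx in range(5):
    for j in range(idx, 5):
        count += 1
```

Upper triangle: 5 + 4 + ... + 1
`count` takes the values: 0 → 1 → 2 → 3 → 4 → 5 → 6 → 7 → 8 → 9 → 10 → 11 → 12 → 13 → 14 → 15

Answer: 15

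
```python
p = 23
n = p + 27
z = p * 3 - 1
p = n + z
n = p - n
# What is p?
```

Trace:
`p = 23` → p = 23
`n = p + 27` → n = 50
`z = p * 3 - 1` → z = 68
`p = n + z` → p = 118
`n = p - n` → n = 68
So p = 118

Answer: 118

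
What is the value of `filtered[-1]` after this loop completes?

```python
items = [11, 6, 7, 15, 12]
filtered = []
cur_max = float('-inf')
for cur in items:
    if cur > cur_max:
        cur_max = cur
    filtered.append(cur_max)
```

Running max ends at 15
`filtered` takes the values: [] → [11] → [11, 11] → [11, 11, 11] → [11, 11, 11, 15] → [11, 11, 11, 15, 15]
So `filtered[-1]` = 15

Answer: 15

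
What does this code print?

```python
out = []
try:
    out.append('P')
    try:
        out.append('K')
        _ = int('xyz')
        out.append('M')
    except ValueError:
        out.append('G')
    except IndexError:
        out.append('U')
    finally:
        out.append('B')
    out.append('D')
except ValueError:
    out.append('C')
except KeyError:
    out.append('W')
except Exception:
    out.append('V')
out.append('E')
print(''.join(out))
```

Execution trace: 'P' (try body) → 'K' (inner try body) → 'G' (inner except ValueError) → 'B' (inner finally) → 'D' (try body, no exception) → 'E' (after the try/except). Output: PKGBDE

Answer: PKGBDE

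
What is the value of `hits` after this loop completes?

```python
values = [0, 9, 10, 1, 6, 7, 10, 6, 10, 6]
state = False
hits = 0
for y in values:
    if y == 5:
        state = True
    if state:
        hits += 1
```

Count elements after first 5 in [0, 9, 10, 1, 6, 7, 10, 6, 10, 6]
`hits` takes the values: 0

Answer: 0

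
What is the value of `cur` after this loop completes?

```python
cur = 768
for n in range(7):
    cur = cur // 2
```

Halve 7 times: 768 // 2^7 = 6
`cur` takes the values: 768 → 384 → 192 → 96 → 48 → 24 → 12 → 6

Answer: 6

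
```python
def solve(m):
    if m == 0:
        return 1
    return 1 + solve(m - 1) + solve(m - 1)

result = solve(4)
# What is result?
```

solve(m) = 1 + 2·solve(m-1), solve(0)=1. Closed form: (1+1)·2^4 - 1 = 31.

Answer: 31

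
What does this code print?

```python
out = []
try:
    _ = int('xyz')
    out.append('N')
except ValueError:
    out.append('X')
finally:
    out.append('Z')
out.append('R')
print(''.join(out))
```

Execution trace: 'X' (except ValueError) → 'Z' (finally) → 'R' (after the try/except). Output: XZR

Answer: XZR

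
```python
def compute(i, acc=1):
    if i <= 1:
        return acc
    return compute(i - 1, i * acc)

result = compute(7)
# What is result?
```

Accumulator trace (n, acc): (7, 1) -> (6, 7) -> (5, 42) -> (4, 210) -> (3, 840) -> (2, 2520) -> (1, 5040) -> return 5040

Answer: 5040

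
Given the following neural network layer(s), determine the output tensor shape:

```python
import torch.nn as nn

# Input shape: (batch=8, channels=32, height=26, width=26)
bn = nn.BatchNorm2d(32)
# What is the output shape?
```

Input: (8, 32, 26, 26) -> Output: (8, 32, 26, 26)

Answer: (8, 32, 26, 26)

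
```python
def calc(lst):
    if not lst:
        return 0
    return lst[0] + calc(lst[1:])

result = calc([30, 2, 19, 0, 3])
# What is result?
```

30 + 2 + 19 + 0 + 3 + 0 = 54

Answer: 54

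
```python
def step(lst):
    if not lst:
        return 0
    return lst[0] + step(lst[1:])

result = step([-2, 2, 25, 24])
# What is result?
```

(-2) + 2 + 25 + 24 + 0 = 49

Answer: 49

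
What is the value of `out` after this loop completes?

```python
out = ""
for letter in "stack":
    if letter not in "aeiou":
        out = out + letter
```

Remove vowels from 'stack'
`out` takes the values: "" → "s" → "st" → "stc" → "stck"

Answer: "stck"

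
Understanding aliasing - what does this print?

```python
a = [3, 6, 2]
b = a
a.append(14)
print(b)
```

Key concept: basic list aliasing.
Step by step:
`a = [3, 6, 2]` → a = [3, 6, 2]
`b = a` → b = [3, 6, 2] (same object as a)
`a.append(14)` → a = [3, 6, 2, 14] (same object as b); b = [3, 6, 2, 14] (same object as a)
`print(b)` → prints [3, 6, 2, 14]

Answer: [3, 6, 2, 14]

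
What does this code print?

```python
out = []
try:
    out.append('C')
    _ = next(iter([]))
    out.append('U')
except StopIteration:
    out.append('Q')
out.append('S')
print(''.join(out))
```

Execution trace: 'C' (try body) → 'Q' (except StopIteration) → 'S' (after the try/except). Output: CQS

Answer: CQS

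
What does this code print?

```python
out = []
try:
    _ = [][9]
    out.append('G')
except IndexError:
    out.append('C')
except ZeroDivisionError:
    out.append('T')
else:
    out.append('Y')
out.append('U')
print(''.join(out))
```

Execution trace: 'C' (except IndexError) → 'U' (after the try/except). Output: CU

Answer: CU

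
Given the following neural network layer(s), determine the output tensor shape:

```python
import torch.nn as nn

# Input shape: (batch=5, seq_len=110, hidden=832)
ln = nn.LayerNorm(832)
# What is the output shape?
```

Input: (5, 110, 832) -> Output: (5, 110, 832)

Answer: (5, 110, 832)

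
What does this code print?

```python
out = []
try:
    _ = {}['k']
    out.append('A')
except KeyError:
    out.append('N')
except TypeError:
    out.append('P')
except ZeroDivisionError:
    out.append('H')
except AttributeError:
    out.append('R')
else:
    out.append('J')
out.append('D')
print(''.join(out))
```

Execution trace: 'N' (except KeyError) → 'D' (after the try/except). Output: ND

Answer: ND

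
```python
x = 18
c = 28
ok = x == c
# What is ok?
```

Trace:
`x = 18` → x = 18
`c = 28` → c = 28
`ok = x == c` → ok = False
So ok = False

Answer: False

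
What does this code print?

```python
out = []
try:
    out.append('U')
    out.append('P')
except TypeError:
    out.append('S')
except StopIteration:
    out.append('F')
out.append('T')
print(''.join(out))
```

Execution trace: 'U' (try body) → 'P' (try body, no exception) → 'T' (after the try/except). Output: UPT

Answer: UPT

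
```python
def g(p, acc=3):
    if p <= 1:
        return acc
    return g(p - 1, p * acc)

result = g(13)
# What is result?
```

Accumulator trace (n, acc): (13, 3) -> (12, 39) -> (11, 468) -> (10, 5148) -> (9, 51480) -> (8, 463320) -> (7, 3706560) -> (6, 25945920) -> (5, 155675520) -> (4, 778377600) -> (3, 3113510400) -> (2, 9340531200) -> (1, 18681062400) -> return 18681062400

Answer: 18681062400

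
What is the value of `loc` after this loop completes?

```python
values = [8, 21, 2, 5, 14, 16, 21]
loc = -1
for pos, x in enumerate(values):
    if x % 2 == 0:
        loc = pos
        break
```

First even number index in [8, 21, 2, 5, 14, 16, 21]
`loc` takes the values: -1 → 0

Answer: 0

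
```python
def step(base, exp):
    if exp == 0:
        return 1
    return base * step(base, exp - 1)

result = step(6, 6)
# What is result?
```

step(6, 6) = 6 * 6 * 6 * 6 * 6 * 6 = 46656

Answer: 46656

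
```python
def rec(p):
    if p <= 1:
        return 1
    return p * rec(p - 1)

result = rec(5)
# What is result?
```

rec(5) = 5 * 4 * 3 * 2 * 1 = 120

Answer: 120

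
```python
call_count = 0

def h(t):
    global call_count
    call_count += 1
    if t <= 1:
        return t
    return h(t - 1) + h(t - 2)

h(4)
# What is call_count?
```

Calls(t) = 1 + Calls(t-1) + Calls(t-2); Calls(0)=Calls(1)=1. For t=4 this gives 9.

Answer: 9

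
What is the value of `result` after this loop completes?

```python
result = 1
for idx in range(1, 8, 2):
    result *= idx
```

Product of 1, 3, 5, ... up to 7
`result` takes the values: 1 → 3 → 15 → 105

Answer: 105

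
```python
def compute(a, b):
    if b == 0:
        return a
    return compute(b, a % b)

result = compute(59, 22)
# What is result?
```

compute(59, 22) -> compute(22, 15) -> compute(15, 7) -> compute(7, 1) -> compute(1, 0) -> 1

Answer: 1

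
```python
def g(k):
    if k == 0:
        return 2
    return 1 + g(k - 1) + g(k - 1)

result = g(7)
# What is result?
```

g(k) = 1 + 2·g(k-1), g(0)=2. Closed form: (2+1)·2^7 - 1 = 383.

Answer: 383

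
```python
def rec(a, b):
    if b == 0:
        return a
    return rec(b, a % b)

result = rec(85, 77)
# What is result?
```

rec(85, 77) -> rec(77, 8) -> rec(8, 5) -> rec(5, 3) -> rec(3, 2) -> rec(2, 1) -> rec(1, 0) -> 1

Answer: 1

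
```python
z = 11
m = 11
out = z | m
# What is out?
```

Trace:
`z = 11` → z = 11
`m = 11` → m = 11
`out = z | m` → out = 11
So out = 11

Answer: 11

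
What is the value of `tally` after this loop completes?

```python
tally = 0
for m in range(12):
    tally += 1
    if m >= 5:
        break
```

Loop breaks when m reaches 5, tally is 6
`tally` takes the values: 0 → 1 → 2 → 3 → 4 → 5 → 6

Answer: 6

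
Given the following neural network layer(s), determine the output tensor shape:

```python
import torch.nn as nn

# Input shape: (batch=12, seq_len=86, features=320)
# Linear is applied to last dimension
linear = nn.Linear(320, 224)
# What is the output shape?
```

Input: (12, 86, 320) -> Output: (12, 86, 224)

Answer: (12, 86, 224)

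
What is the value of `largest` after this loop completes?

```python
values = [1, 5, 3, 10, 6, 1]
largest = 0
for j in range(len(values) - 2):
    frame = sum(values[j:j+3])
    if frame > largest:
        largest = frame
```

Max sum of 3-element window in [1, 5, 3, 10, 6, 1]
`largest` takes the values: 0 → 9 → 18 → 19

Answer: 19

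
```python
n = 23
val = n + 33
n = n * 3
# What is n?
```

Trace:
`n = 23` → n = 23
`val = n + 33` → val = 56
`n = n * 3` → n = 69
So n = 69

Answer: 69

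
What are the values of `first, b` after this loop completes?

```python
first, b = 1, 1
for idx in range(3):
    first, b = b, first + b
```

Fibonacci: after 3 iterations
`first, b` takes the values: (1, 1) → (1, 2) → (2, 3) → (3, 5)

Answer: 3, 5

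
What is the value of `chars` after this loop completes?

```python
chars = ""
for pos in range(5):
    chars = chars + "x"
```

Repeat 'x' 5 times
`chars` takes the values: "" → "x" → "xx" → "xxx" → "xxxx" → "xxxxx"

Answer: "xxxxx"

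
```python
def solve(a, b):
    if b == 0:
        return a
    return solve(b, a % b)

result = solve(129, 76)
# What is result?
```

solve(129, 76) -> solve(76, 53) -> solve(53, 23) -> solve(23, 7) -> solve(7, 2) -> solve(2, 1) -> solve(1, 0) -> 1

Answer: 1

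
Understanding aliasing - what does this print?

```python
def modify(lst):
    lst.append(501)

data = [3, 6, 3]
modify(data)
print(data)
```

Key concept: function modifies passed list.
Step by step:
`data = [3, 6, 3]` → data = [3, 6, 3]
`modify(data)` → data = [3, 6, 3, 501]
`print(data)` → prints [3, 6, 3, 501]

Answer: [3, 6, 3, 501]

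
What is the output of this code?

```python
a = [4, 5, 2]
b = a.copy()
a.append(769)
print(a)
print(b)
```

Key concept: list.copy() creates independent copy.
Step by step:
`a = [4, 5, 2]` → a = [4, 5, 2]
`b = a.copy()` → b = [4, 5, 2]
`a.append(769)` → a = [4, 5, 2, 769]
`print(a)` → prints [4, 5, 2, 769]
`print(b)` → prints [4, 5, 2]

Answer:
[4, 5, 2, 769]
[4, 5, 2]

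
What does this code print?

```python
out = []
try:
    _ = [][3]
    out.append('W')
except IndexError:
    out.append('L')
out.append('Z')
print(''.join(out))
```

Execution trace: 'L' (except IndexError) → 'Z' (after the try/except). Output: LZ

Answer: LZ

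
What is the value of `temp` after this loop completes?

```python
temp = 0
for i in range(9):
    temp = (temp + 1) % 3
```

Increment mod 3, 9 times = 0
`temp` takes the values: 0 → 1 → 2 → 0 → 1 → 2 → 0 → 1 → 2 → 0

Answer: 0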